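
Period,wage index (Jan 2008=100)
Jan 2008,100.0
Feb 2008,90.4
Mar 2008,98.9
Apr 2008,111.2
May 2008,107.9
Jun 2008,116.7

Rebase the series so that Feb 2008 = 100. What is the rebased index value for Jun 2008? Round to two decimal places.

Rebased(Jun 2008) = 116.7 / 90.4 × 100 = 129.0929

129.09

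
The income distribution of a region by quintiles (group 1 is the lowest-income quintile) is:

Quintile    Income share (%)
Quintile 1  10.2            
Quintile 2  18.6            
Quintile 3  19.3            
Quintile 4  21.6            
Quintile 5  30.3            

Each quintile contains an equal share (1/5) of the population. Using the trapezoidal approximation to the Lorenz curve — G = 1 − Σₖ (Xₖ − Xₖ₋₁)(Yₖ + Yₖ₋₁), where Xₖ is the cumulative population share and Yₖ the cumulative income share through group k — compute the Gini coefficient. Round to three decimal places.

0.173

Cumulative income shares Yₖ: 0.1020, 0.2880, 0.4810, 0.6970, 1.0000
Σ (Xₖ−Xₖ₋₁)(Yₖ+Yₖ₋₁) = (1/5)(0.1020+0.0000) + (1/5)(0.2880+0.1020) + (1/5)(0.4810+0.2880) + (1/5)(0.6970+0.4810) + (1/5)(1.0000+0.6970)
  = 0.0204 + 0.0780 + 0.1538 + 0.2356 + 0.3394 = 0.8272
G = 1 − 0.8272 = 0.1728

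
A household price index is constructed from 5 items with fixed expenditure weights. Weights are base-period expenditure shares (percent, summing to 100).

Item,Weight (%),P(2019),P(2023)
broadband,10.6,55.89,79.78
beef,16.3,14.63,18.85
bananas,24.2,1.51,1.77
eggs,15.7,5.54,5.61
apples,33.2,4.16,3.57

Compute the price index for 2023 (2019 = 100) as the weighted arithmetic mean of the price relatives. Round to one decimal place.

broadband: 10.6 × (79.78/55.89) = 10.6 × 1.427447 = 15.1309
beef: 16.3 × (18.85/14.63) = 16.3 × 1.288448 = 21.0017
bananas: 24.2 × (1.77/1.51) = 24.2 × 1.172185 = 28.3669
eggs: 15.7 × (5.61/5.54) = 15.7 × 1.012635 = 15.8984
apples: 33.2 × (3.57/4.16) = 33.2 × 0.858173 = 28.4913
Index = Σ wᵢ·(p₁ᵢ/p₀ᵢ) = 15.1309 + 21.0017 + 28.3669 + 15.8984 + 28.4913 = 108.8893

108.9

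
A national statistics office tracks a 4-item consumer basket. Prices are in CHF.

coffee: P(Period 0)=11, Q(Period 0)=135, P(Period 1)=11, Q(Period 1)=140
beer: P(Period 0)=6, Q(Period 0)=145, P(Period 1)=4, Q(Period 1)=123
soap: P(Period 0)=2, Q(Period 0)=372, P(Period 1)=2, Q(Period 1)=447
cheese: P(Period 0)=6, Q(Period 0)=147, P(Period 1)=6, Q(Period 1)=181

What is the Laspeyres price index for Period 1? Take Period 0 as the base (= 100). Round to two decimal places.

Laspeyres price index uses base-period quantities as weights.
ΣP(Period 1)·Q(Period 0) = 11×135 + 4×145 + 2×372 + 6×147 = 1485 + 580 + 744 + 882 = 3691
ΣP(Period 0)·Q(Period 0) = 11×135 + 6×145 + 2×372 + 6×147 = 1485 + 870 + 744 + 882 = 3981
Index = 3691 / 3981 × 100 = 92.7154

92.72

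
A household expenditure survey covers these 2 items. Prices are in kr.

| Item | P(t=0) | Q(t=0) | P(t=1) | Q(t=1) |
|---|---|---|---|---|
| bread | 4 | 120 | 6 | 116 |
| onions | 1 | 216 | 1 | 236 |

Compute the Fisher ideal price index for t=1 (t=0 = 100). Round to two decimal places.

Laspeyres component (base-period weights):
ΣP(t=1)Q(t=0) = 6×120 + 1×216 = 720 + 216 = 936
ΣP(t=0)Q(t=0) = 4×120 + 1×216 = 480 + 216 = 696
L = 936 / 696 × 100 = 134.4828
Paasche component (current-period weights):
ΣP(t=1)Q(t=1) = 6×116 + 1×236 = 696 + 236 = 932
ΣP(t=0)Q(t=1) = 4×116 + 1×236 = 464 + 236 = 700
P = 932 / 700 × 100 = 133.1429
Fisher = √(L × P) = √(134.4828 × 133.1429) = 133.8111

133.81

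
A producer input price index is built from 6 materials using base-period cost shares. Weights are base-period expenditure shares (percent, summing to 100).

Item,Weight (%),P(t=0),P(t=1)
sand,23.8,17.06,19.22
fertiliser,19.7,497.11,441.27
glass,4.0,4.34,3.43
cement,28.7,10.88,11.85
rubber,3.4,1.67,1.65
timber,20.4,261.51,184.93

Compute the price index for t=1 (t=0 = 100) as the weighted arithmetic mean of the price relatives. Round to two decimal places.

sand: 23.8 × (19.22/17.06) = 23.8 × 1.126612 = 26.8134
fertiliser: 19.7 × (441.27/497.11) = 19.7 × 0.887671 = 17.4871
glass: 4.0 × (3.43/4.34) = 4.0 × 0.790323 = 3.1613
cement: 28.7 × (11.85/10.88) = 28.7 × 1.089154 = 31.2587
rubber: 3.4 × (1.65/1.67) = 3.4 × 0.988024 = 3.3593
timber: 20.4 × (184.93/261.51) = 20.4 × 0.707162 = 14.4261
Index = Σ wᵢ·(p₁ᵢ/p₀ᵢ) = 26.8134 + 17.4871 + 3.1613 + 31.2587 + 3.3593 + 14.4261 = 96.5059

96.51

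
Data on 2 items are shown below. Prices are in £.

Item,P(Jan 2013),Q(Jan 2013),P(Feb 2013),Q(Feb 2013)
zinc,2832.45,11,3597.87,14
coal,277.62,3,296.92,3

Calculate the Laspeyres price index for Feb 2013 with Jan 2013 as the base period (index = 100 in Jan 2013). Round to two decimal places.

126.50

Laspeyres price index uses base-period quantities as weights.
ΣP(Feb 2013)·Q(Jan 2013) = 3597.87×11 + 296.92×3 = 39576.57 + 890.76 = 40467.33
ΣP(Jan 2013)·Q(Jan 2013) = 2832.45×11 + 277.62×3 = 31156.95 + 832.86 = 31989.81
Index = 40467.33 / 31989.81 × 100 = 126.5007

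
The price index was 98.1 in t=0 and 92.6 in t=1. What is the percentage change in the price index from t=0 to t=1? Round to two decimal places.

Change = (92.6 − 98.1) / 98.1 × 100
       = -5.5 / 98.1 × 100 = -5.6065%

-5.61%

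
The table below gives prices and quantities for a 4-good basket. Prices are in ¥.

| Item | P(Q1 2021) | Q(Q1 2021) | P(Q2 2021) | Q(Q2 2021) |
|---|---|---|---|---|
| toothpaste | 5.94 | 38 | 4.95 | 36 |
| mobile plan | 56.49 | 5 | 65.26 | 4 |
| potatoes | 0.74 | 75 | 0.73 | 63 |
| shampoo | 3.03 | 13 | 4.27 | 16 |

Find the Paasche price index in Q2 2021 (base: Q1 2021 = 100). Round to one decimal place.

Paasche price index uses current-period quantities as weights.
ΣP(Q2 2021)·Q(Q2 2021) = 4.95×36 + 65.26×4 + 0.73×63 + 4.27×16 = 178.2 + 261.04 + 45.99 + 68.32 = 553.55
ΣP(Q1 2021)·Q(Q2 2021) = 5.94×36 + 56.49×4 + 0.74×63 + 3.03×16 = 213.84 + 225.96 + 46.62 + 48.48 = 534.9
Index = 553.55 / 534.9 × 100 = 103.4866

103.5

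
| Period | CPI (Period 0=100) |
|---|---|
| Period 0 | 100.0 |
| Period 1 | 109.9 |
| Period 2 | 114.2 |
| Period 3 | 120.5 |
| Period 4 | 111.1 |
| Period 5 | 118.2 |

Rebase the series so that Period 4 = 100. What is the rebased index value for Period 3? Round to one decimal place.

Rebased(Period 3) = 120.5 / 111.1 × 100 = 108.4608

108.5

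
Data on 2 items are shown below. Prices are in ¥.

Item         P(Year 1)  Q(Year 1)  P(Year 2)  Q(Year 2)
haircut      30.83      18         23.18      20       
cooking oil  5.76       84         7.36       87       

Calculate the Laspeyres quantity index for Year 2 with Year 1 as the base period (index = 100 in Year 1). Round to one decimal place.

Laspeyres quantity index uses base-period prices as weights.
ΣP(Year 1)·Q(Year 2) = 30.83×20 + 5.76×87 = 616.6 + 501.12 = 1117.72
ΣP(Year 1)·Q(Year 1) = 30.83×18 + 5.76×84 = 554.94 + 483.84 = 1038.78
Index = 1117.72 / 1038.78 × 100 = 107.5993

107.6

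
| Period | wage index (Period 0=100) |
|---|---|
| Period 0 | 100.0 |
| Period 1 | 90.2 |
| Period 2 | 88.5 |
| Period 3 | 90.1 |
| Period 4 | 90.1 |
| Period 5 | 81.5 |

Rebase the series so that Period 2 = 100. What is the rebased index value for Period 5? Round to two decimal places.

Rebased(Period 5) = 81.5 / 88.5 × 100 = 92.0904

92.09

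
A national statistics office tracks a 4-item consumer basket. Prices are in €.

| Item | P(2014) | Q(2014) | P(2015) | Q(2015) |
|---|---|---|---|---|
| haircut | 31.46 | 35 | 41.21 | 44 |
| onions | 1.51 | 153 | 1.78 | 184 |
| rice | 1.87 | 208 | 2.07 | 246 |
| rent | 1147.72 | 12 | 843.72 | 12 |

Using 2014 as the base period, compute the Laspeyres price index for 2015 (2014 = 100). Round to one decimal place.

Laspeyres price index uses base-period quantities as weights.
ΣP(2015)·Q(2014) = 41.21×35 + 1.78×153 + 2.07×208 + 843.72×12 = 1442.35 + 272.34 + 430.56 + 10124.64 = 12269.89
ΣP(2014)·Q(2014) = 31.46×35 + 1.51×153 + 1.87×208 + 1147.72×12 = 1101.1 + 231.03 + 388.96 + 13772.64 = 15493.73
Index = 12269.89 / 15493.73 × 100 = 79.1926

79.2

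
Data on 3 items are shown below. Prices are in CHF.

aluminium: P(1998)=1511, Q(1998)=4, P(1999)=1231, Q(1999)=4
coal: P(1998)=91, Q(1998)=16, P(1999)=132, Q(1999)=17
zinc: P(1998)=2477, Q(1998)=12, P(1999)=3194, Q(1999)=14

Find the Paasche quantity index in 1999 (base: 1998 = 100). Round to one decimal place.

Paasche quantity index uses current-period prices as weights.
ΣP(1999)·Q(1999) = 1231×4 + 132×17 + 3194×14 = 4924 + 2244 + 44716 = 51884
ΣP(1999)·Q(1998) = 1231×4 + 132×16 + 3194×12 = 4924 + 2112 + 38328 = 45364
Index = 51884 / 45364 × 100 = 114.3726

114.4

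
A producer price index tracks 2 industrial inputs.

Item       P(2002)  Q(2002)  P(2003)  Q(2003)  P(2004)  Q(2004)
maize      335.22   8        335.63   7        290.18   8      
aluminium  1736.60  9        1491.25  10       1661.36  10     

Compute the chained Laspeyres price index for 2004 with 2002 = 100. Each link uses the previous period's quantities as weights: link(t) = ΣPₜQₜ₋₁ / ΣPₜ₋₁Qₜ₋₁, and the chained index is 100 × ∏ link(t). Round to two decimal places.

95.01

Link 2002→2003:
ΣP(2003)Q(2002) = 335.63×8 + 1491.25×9 = 2685.04 + 13421.25 = 16106.29
ΣP(2002)Q(2002) = 335.22×8 + 1736.60×9 = 2681.76 + 15629.4 = 18311.16
link = 16106.29/18311.16 = 0.879589
Link 2003→2004:
ΣP(2004)Q(2003) = 290.18×7 + 1661.36×10 = 2031.26 + 16613.6 = 18644.86
ΣP(2003)Q(2003) = 335.63×7 + 1491.25×10 = 2349.41 + 14912.5 = 17261.91
link = 18644.86/17261.91 = 1.080116
Chained index = 100 × 0.879589 × 1.080116 = 95.0058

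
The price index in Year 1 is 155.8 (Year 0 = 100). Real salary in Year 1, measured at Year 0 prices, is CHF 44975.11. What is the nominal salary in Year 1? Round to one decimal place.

70071.2

Nominal = Real × (Index/100) = 44975.11 × (155.8/100)
        = 44975.11 × 1.558 = 70071.2214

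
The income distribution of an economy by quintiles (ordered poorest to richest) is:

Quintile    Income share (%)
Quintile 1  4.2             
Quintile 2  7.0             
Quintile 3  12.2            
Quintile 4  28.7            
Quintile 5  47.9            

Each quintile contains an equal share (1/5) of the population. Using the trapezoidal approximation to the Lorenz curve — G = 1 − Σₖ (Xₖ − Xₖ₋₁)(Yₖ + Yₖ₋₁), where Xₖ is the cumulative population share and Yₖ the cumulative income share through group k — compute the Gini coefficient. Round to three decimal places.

0.436

Cumulative income shares Yₖ: 0.0420, 0.1120, 0.2340, 0.5210, 1.0000
Σ (Xₖ−Xₖ₋₁)(Yₖ+Yₖ₋₁) = (1/5)(0.0420+0.0000) + (1/5)(0.1120+0.0420) + (1/5)(0.2340+0.1120) + (1/5)(0.5210+0.2340) + (1/5)(1.0000+0.5210)
  = 0.0084 + 0.0308 + 0.0692 + 0.1510 + 0.3042 = 0.5636
G = 1 − 0.5636 = 0.4364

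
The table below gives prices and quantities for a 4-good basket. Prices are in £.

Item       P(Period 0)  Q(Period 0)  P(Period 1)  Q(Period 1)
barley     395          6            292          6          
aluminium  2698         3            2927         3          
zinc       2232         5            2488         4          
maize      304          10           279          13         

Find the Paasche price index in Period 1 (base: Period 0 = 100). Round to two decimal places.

103.29

Paasche price index uses current-period quantities as weights.
ΣP(Period 1)·Q(Period 1) = 292×6 + 2927×3 + 2488×4 + 279×13 = 1752 + 8781 + 9952 + 3627 = 24112
ΣP(Period 0)·Q(Period 1) = 395×6 + 2698×3 + 2232×4 + 304×13 = 2370 + 8094 + 8928 + 3952 = 23344
Index = 24112 / 23344 × 100 = 103.2899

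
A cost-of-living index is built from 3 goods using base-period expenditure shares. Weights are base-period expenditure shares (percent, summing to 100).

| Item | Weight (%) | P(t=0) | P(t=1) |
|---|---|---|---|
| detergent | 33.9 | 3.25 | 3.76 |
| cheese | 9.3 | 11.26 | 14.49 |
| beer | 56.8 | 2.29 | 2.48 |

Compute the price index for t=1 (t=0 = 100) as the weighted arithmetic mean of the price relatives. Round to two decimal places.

detergent: 33.9 × (3.76/3.25) = 33.9 × 1.156923 = 39.2197
cheese: 9.3 × (14.49/11.26) = 9.3 × 1.286856 = 11.9678
beer: 56.8 × (2.48/2.29) = 56.8 × 1.082969 = 61.5127
Index = Σ wᵢ·(p₁ᵢ/p₀ᵢ) = 39.2197 + 11.9678 + 61.5127 = 112.7001

112.70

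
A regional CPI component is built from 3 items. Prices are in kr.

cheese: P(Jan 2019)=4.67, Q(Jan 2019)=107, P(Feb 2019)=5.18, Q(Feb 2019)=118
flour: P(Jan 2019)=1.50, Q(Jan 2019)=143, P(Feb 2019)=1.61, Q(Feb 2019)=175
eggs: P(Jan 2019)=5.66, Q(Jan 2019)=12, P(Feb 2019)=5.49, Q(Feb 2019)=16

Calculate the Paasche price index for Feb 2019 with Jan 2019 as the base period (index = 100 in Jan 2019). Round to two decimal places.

108.48

Paasche price index uses current-period quantities as weights.
ΣP(Feb 2019)·Q(Feb 2019) = 5.18×118 + 1.61×175 + 5.49×16 = 611.24 + 281.75 + 87.84 = 980.83
ΣP(Jan 2019)·Q(Feb 2019) = 4.67×118 + 1.50×175 + 5.66×16 = 551.06 + 262.5 + 90.56 = 904.12
Index = 980.83 / 904.12 × 100 = 108.4845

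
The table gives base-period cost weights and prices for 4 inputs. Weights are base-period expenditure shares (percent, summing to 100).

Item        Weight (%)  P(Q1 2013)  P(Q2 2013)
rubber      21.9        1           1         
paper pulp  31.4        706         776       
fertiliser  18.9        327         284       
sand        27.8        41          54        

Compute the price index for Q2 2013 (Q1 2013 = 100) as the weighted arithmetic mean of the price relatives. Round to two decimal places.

rubber: 21.9 × (1/1) = 21.9 × 1.000000 = 21.9000
paper pulp: 31.4 × (776/706) = 31.4 × 1.099150 = 34.5133
fertiliser: 18.9 × (284/327) = 18.9 × 0.868502 = 16.4147
sand: 27.8 × (54/41) = 27.8 × 1.317073 = 36.6146
Index = Σ wᵢ·(p₁ᵢ/p₀ᵢ) = 21.9000 + 34.5133 + 16.4147 + 36.6146 = 109.4426

109.44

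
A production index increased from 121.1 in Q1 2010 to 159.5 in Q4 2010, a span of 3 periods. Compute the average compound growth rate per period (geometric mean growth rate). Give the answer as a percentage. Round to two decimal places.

9.62%

Growth factor = (159.5/121.1)^(1/3) = (1.317093)^(1/3) = 1.096156
Growth rate = 1.096156 − 1 = 0.096156 = 9.6156%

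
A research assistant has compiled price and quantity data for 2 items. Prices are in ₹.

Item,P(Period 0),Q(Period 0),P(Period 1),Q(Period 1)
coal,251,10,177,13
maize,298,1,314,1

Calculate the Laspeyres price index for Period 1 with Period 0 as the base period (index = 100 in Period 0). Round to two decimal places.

Laspeyres price index uses base-period quantities as weights.
ΣP(Period 1)·Q(Period 0) = 177×10 + 314×1 = 1770 + 314 = 2084
ΣP(Period 0)·Q(Period 0) = 251×10 + 298×1 = 2510 + 298 = 2808
Index = 2084 / 2808 × 100 = 74.2165

74.22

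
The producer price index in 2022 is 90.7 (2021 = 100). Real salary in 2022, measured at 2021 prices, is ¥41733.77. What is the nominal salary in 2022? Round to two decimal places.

Nominal = Real × (Index/100) = 41733.77 × (90.7/100)
        = 41733.77 × 0.907 = 37852.5294

37852.53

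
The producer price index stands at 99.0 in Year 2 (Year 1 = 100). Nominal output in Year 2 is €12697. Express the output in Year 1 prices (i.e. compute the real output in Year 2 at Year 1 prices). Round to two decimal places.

12825.25

Real = Nominal ÷ (Index/100) = 12697 ÷ (99.0/100)
     = 12697 ÷ 0.990 = 12825.2525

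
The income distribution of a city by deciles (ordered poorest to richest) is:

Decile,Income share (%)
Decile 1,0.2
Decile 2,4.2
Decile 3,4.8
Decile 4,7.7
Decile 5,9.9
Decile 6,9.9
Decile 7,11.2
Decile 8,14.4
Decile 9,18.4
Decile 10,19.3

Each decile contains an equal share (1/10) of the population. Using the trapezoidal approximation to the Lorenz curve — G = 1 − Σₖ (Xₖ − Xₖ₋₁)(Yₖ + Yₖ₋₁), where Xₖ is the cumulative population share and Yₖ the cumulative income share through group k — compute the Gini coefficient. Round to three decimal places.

0.330

Cumulative income shares Yₖ: 0.0020, 0.0440, 0.0920, 0.1690, 0.2680, 0.3670, 0.4790, 0.6230, 0.8070, 1.0000
Σ (Xₖ−Xₖ₋₁)(Yₖ+Yₖ₋₁) = (1/10)(0.0020+0.0000) + (1/10)(0.0440+0.0020) + (1/10)(0.0920+0.0440) + (1/10)(0.1690+0.0920) + (1/10)(0.2680+0.1690) + (1/10)(0.3670+0.2680) + (1/10)(0.4790+0.3670) + (1/10)(0.6230+0.4790) + (1/10)(0.8070+0.6230) + (1/10)(1.0000+0.8070)
  = 0.0002 + 0.0046 + 0.0136 + 0.0261 + 0.0437 + 0.0635 + 0.0846 + 0.1102 + 0.1430 + 0.1807 = 0.6702
G = 1 − 0.6702 = 0.3298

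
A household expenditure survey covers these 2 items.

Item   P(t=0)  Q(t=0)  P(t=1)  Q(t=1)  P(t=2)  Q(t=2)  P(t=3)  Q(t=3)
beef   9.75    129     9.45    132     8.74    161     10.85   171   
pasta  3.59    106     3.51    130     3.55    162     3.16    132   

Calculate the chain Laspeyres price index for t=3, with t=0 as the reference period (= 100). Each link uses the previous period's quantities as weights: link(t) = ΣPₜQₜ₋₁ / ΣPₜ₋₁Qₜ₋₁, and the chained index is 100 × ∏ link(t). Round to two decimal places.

Link t=0→t=1:
ΣP(t=1)Q(t=0) = 9.45×129 + 3.51×106 = 1219.05 + 372.06 = 1591.11
ΣP(t=0)Q(t=0) = 9.75×129 + 3.59×106 = 1257.75 + 380.54 = 1638.29
link = 1591.11/1638.29 = 0.971202
Link t=1→t=2:
ΣP(t=2)Q(t=1) = 8.74×132 + 3.55×130 = 1153.68 + 461.5 = 1615.18
ΣP(t=1)Q(t=1) = 9.45×132 + 3.51×130 = 1247.4 + 456.3 = 1703.7
link = 1615.18/1703.7 = 0.948042
Link t=2→t=3:
ΣP(t=3)Q(t=2) = 10.85×161 + 3.16×162 = 1746.85 + 511.92 = 2258.77
ΣP(t=2)Q(t=2) = 8.74×161 + 3.55×162 = 1407.14 + 575.1 = 1982.24
link = 2258.77/1982.24 = 1.139504
Chained index = 100 × 0.971202 × 0.948042 × 1.139504 = 104.9187

104.92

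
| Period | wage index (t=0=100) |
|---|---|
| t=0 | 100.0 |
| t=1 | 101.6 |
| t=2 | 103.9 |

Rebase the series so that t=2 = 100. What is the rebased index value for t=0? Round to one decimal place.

Rebased(t=0) = 100.0 / 103.9 × 100 = 96.2464

96.2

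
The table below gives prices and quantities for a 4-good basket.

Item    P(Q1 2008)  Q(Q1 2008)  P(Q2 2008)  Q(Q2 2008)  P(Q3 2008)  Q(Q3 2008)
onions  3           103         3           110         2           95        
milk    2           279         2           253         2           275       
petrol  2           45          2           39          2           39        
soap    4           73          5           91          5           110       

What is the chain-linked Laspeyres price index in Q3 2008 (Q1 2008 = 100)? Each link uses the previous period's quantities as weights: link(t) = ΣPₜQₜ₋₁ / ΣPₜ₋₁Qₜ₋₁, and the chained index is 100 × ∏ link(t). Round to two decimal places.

97.34

Link Q1 2008→Q2 2008:
ΣP(Q2 2008)Q(Q1 2008) = 3×103 + 2×279 + 2×45 + 5×73 = 309 + 558 + 90 + 365 = 1322
ΣP(Q1 2008)Q(Q1 2008) = 3×103 + 2×279 + 2×45 + 4×73 = 309 + 558 + 90 + 292 = 1249
link = 1322/1249 = 1.058447
Link Q2 2008→Q3 2008:
ΣP(Q3 2008)Q(Q2 2008) = 2×110 + 2×253 + 2×39 + 5×91 = 220 + 506 + 78 + 455 = 1259
ΣP(Q2 2008)Q(Q2 2008) = 3×110 + 2×253 + 2×39 + 5×91 = 330 + 506 + 78 + 455 = 1369
link = 1259/1369 = 0.919649
Chained index = 100 × 1.058447 × 0.919649 = 97.3400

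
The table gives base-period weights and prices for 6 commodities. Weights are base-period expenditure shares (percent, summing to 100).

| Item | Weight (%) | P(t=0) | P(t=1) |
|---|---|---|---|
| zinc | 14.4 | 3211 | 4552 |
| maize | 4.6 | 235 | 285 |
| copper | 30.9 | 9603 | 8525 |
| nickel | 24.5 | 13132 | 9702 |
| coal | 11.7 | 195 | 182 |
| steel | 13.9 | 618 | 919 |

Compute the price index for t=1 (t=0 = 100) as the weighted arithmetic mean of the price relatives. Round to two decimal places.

zinc: 14.4 × (4552/3211) = 14.4 × 1.417627 = 20.4138
maize: 4.6 × (285/235) = 4.6 × 1.212766 = 5.5787
copper: 30.9 × (8525/9603) = 30.9 × 0.887743 = 27.4313
nickel: 24.5 × (9702/13132) = 24.5 × 0.738806 = 18.1007
coal: 11.7 × (182/195) = 11.7 × 0.933333 = 10.9200
steel: 13.9 × (919/618) = 13.9 × 1.487055 = 20.6701
Index = Σ wᵢ·(p₁ᵢ/p₀ᵢ) = 20.4138 + 5.5787 + 27.4313 + 18.1007 + 10.9200 + 20.6701 = 103.1146

103.11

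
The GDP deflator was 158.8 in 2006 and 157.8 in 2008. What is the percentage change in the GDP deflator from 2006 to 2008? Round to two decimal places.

-0.63%

Change = (157.8 − 158.8) / 158.8 × 100
       = -1.0 / 158.8 × 100 = -0.6297%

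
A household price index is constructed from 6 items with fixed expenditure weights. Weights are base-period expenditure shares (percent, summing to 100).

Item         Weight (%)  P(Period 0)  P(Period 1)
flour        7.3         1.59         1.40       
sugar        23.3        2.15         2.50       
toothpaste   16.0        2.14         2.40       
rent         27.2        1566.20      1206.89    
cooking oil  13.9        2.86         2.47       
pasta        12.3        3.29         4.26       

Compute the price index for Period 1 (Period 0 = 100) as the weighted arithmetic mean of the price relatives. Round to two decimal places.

flour: 7.3 × (1.40/1.59) = 7.3 × 0.880503 = 6.4277
sugar: 23.3 × (2.50/2.15) = 23.3 × 1.162791 = 27.0930
toothpaste: 16.0 × (2.40/2.14) = 16.0 × 1.121495 = 17.9439
rent: 27.2 × (1206.89/1566.20) = 27.2 × 0.770585 = 20.9599
cooking oil: 13.9 × (2.47/2.86) = 13.9 × 0.863636 = 12.0045
pasta: 12.3 × (4.26/3.29) = 12.3 × 1.294833 = 15.9264
Index = Σ wᵢ·(p₁ᵢ/p₀ᵢ) = 6.4277 + 27.0930 + 17.9439 + 20.9599 + 12.0045 + 15.9264 = 100.3555

100.36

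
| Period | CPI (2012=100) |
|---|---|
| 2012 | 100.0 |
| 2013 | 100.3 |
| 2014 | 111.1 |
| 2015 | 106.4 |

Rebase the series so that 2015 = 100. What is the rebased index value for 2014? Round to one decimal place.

Rebased(2014) = 111.1 / 106.4 × 100 = 104.4173

104.4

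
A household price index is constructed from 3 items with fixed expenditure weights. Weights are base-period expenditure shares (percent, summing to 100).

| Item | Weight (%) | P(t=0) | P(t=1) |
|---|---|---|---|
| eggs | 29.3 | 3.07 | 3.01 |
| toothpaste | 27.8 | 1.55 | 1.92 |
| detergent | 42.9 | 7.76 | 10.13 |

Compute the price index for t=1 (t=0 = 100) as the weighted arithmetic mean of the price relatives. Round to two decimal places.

119.17

eggs: 29.3 × (3.01/3.07) = 29.3 × 0.980456 = 28.7274
toothpaste: 27.8 × (1.92/1.55) = 27.8 × 1.238710 = 34.4361
detergent: 42.9 × (10.13/7.76) = 42.9 × 1.305412 = 56.0022
Index = Σ wᵢ·(p₁ᵢ/p₀ᵢ) = 28.7274 + 34.4361 + 56.0022 = 119.1657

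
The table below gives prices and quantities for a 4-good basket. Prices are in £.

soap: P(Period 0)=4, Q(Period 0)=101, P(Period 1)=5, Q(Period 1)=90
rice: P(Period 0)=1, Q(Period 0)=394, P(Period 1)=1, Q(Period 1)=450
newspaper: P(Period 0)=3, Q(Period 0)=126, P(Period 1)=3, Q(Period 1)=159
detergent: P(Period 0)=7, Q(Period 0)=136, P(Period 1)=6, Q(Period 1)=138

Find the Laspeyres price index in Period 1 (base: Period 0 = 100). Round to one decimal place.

Laspeyres price index uses base-period quantities as weights.
ΣP(Period 1)·Q(Period 0) = 5×101 + 1×394 + 3×126 + 6×136 = 505 + 394 + 378 + 816 = 2093
ΣP(Period 0)·Q(Period 0) = 4×101 + 1×394 + 3×126 + 7×136 = 404 + 394 + 378 + 952 = 2128
Index = 2093 / 2128 × 100 = 98.3553

98.4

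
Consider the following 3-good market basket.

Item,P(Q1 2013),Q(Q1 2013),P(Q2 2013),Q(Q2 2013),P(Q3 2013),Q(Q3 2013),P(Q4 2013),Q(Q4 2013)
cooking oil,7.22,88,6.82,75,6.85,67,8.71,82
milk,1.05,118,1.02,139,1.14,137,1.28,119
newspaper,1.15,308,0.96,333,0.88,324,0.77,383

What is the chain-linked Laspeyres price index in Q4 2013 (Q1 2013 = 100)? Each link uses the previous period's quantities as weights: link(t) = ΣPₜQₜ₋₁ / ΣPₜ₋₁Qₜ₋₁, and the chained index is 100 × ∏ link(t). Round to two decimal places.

Link Q1 2013→Q2 2013:
ΣP(Q2 2013)Q(Q1 2013) = 6.82×88 + 1.02×118 + 0.96×308 = 600.16 + 120.36 + 295.68 = 1016.2
ΣP(Q1 2013)Q(Q1 2013) = 7.22×88 + 1.05×118 + 1.15×308 = 635.36 + 123.9 + 354.2 = 1113.46
link = 1016.2/1113.46 = 0.912651
Link Q2 2013→Q3 2013:
ΣP(Q3 2013)Q(Q2 2013) = 6.85×75 + 1.14×139 + 0.88×333 = 513.75 + 158.46 + 293.04 = 965.25
ΣP(Q2 2013)Q(Q2 2013) = 6.82×75 + 1.02×139 + 0.96×333 = 511.5 + 141.78 + 319.68 = 972.96
link = 965.25/972.96 = 0.992076
Link Q3 2013→Q4 2013:
ΣP(Q4 2013)Q(Q3 2013) = 8.71×67 + 1.28×137 + 0.77×324 = 583.57 + 175.36 + 249.48 = 1008.41
ΣP(Q3 2013)Q(Q3 2013) = 6.85×67 + 1.14×137 + 0.88×324 = 458.95 + 156.18 + 285.12 = 900.25
link = 1008.41/900.25 = 1.120144
Chained index = 100 × 0.912651 × 0.992076 × 1.120144 = 101.4200

101.42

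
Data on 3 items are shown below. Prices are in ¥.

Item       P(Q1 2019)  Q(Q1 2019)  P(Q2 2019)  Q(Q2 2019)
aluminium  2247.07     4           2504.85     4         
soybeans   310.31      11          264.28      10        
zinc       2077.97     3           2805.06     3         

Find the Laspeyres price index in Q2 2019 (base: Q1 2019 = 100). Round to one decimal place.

114.5

Laspeyres price index uses base-period quantities as weights.
ΣP(Q2 2019)·Q(Q1 2019) = 2504.85×4 + 264.28×11 + 2805.06×3 = 10019.4 + 2907.08 + 8415.18 = 21341.66
ΣP(Q1 2019)·Q(Q1 2019) = 2247.07×4 + 310.31×11 + 2077.97×3 = 8988.28 + 3413.41 + 6233.91 = 18635.6
Index = 21341.66 / 18635.6 × 100 = 114.5209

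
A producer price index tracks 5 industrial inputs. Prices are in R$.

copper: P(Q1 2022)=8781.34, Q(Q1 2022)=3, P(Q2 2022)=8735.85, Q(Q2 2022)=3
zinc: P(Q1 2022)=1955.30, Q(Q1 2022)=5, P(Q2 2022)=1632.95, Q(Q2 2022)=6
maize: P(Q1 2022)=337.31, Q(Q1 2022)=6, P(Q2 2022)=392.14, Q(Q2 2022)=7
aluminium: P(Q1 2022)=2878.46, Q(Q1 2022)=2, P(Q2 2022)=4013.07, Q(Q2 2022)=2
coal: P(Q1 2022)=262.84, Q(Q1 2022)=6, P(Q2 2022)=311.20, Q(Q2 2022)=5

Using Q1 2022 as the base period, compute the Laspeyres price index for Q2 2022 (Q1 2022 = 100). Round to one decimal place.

Laspeyres price index uses base-period quantities as weights.
ΣP(Q2 2022)·Q(Q1 2022) = 8735.85×3 + 1632.95×5 + 392.14×6 + 4013.07×2 + 311.20×6 = 26207.55 + 8164.75 + 2352.84 + 8026.14 + 1867.2 = 46618.48
ΣP(Q1 2022)·Q(Q1 2022) = 8781.34×3 + 1955.30×5 + 337.31×6 + 2878.46×2 + 262.84×6 = 26344.02 + 9776.5 + 2023.86 + 5756.92 + 1577.04 = 45478.34
Index = 46618.48 / 45478.34 × 100 = 102.5070

102.5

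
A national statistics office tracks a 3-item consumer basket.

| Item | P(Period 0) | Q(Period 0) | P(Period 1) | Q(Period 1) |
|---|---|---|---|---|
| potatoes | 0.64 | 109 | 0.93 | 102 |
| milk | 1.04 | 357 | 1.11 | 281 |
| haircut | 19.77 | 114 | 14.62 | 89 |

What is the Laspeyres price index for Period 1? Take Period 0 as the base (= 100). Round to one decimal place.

80.3

Laspeyres price index uses base-period quantities as weights.
ΣP(Period 1)·Q(Period 0) = 0.93×109 + 1.11×357 + 14.62×114 = 101.37 + 396.27 + 1666.68 = 2164.32
ΣP(Period 0)·Q(Period 0) = 0.64×109 + 1.04×357 + 19.77×114 = 69.76 + 371.28 + 2253.78 = 2694.82
Index = 2164.32 / 2694.82 × 100 = 80.3141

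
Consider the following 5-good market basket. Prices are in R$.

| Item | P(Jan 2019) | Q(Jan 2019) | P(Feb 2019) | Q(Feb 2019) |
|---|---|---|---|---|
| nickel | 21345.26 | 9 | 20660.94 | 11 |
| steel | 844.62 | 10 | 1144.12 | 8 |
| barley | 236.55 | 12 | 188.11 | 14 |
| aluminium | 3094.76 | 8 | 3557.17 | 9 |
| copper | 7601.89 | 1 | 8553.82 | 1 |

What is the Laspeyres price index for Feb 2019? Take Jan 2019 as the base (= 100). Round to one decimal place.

Laspeyres price index uses base-period quantities as weights.
ΣP(Feb 2019)·Q(Jan 2019) = 20660.94×9 + 1144.12×10 + 188.11×12 + 3557.17×8 + 8553.82×1 = 185948.46 + 11441.2 + 2257.32 + 28457.36 + 8553.82 = 236658.16
ΣP(Jan 2019)·Q(Jan 2019) = 21345.26×9 + 844.62×10 + 236.55×12 + 3094.76×8 + 7601.89×1 = 192107.34 + 8446.2 + 2838.6 + 24758.08 + 7601.89 = 235752.11
Index = 236658.16 / 235752.11 × 100 = 100.3843

100.4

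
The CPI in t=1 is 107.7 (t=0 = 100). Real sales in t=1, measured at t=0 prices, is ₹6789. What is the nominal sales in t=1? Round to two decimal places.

7311.75

Nominal = Real × (Index/100) = 6789 × (107.7/100)
        = 6789 × 1.077 = 7311.7530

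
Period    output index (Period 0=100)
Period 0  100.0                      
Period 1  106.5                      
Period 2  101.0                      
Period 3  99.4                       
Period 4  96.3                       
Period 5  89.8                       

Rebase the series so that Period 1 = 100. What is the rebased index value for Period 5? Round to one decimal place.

Rebased(Period 5) = 89.8 / 106.5 × 100 = 84.3192

84.3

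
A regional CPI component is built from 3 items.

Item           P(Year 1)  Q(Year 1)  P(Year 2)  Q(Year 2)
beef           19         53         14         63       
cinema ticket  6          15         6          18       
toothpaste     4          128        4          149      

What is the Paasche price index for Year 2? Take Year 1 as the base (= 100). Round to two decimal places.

Paasche price index uses current-period quantities as weights.
ΣP(Year 2)·Q(Year 2) = 14×63 + 6×18 + 4×149 = 882 + 108 + 596 = 1586
ΣP(Year 1)·Q(Year 2) = 19×63 + 6×18 + 4×149 = 1197 + 108 + 596 = 1901
Index = 1586 / 1901 × 100 = 83.4298

83.43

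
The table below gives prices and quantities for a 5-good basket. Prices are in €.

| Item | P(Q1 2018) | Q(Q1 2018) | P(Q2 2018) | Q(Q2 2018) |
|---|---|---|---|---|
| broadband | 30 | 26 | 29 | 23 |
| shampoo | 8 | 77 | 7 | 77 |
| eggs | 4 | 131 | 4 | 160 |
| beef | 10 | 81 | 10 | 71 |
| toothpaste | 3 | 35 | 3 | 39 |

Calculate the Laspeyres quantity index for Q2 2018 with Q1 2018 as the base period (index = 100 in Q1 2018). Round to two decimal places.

97.81

Laspeyres quantity index uses base-period prices as weights.
ΣP(Q1 2018)·Q(Q2 2018) = 30×23 + 8×77 + 4×160 + 10×71 + 3×39 = 690 + 616 + 640 + 710 + 117 = 2773
ΣP(Q1 2018)·Q(Q1 2018) = 30×26 + 8×77 + 4×131 + 10×81 + 3×35 = 780 + 616 + 524 + 810 + 105 = 2835
Index = 2773 / 2835 × 100 = 97.8131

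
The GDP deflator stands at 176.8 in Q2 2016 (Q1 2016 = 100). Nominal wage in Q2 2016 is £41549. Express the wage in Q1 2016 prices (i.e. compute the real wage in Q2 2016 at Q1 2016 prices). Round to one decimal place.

Real = Nominal ÷ (Index/100) = 41549 ÷ (176.8/100)
     = 41549 ÷ 1.768 = 23500.5656

23500.6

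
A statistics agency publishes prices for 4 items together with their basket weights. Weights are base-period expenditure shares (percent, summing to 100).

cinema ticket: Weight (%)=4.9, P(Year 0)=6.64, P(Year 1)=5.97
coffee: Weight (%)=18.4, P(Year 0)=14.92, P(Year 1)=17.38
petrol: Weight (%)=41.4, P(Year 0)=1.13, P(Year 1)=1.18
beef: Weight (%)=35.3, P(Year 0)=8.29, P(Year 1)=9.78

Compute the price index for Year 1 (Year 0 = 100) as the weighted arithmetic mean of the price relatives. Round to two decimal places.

cinema ticket: 4.9 × (5.97/6.64) = 4.9 × 0.899096 = 4.4056
coffee: 18.4 × (17.38/14.92) = 18.4 × 1.164879 = 21.4338
petrol: 41.4 × (1.18/1.13) = 41.4 × 1.044248 = 43.2319
beef: 35.3 × (9.78/8.29) = 35.3 × 1.179735 = 41.6446
Index = Σ wᵢ·(p₁ᵢ/p₀ᵢ) = 4.4056 + 21.4338 + 43.2319 + 41.6446 = 110.7158

110.72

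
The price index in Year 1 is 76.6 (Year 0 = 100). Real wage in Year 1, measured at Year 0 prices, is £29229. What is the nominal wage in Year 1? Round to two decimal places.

Nominal = Real × (Index/100) = 29229 × (76.6/100)
        = 29229 × 0.766 = 22389.4140

22389.41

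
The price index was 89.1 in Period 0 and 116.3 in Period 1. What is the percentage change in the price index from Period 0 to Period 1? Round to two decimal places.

Change = (116.3 − 89.1) / 89.1 × 100
       = 27.2 / 89.1 × 100 = 30.5275%

30.53%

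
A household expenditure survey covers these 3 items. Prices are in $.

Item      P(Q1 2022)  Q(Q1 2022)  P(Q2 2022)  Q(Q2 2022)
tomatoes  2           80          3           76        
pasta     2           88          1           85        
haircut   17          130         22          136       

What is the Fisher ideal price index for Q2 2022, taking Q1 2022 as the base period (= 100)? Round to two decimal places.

125.35

Laspeyres component (base-period weights):
ΣP(Q2 2022)Q(Q1 2022) = 3×80 + 1×88 + 22×130 = 240 + 88 + 2860 = 3188
ΣP(Q1 2022)Q(Q1 2022) = 2×80 + 2×88 + 17×130 = 160 + 176 + 2210 = 2546
L = 3188 / 2546 × 100 = 125.2160
Paasche component (current-period weights):
ΣP(Q2 2022)Q(Q2 2022) = 3×76 + 1×85 + 22×136 = 228 + 85 + 2992 = 3305
ΣP(Q1 2022)Q(Q2 2022) = 2×76 + 2×85 + 17×136 = 152 + 170 + 2312 = 2634
P = 3305 / 2634 × 100 = 125.4746
Fisher = √(L × P) = √(125.2160 × 125.4746) = 125.3452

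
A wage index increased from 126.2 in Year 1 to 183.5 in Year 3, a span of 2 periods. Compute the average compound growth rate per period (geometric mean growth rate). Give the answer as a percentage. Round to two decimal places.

Growth factor = (183.5/126.2)^(1/2) = (1.454041)^(1/2) = 1.205836
Growth rate = 1.205836 − 1 = 0.205836 = 20.5836%

20.58%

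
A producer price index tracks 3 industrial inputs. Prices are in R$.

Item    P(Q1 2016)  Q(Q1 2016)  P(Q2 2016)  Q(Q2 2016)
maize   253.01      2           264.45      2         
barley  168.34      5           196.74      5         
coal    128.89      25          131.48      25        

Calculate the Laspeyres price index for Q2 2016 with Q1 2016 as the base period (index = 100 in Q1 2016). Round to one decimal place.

Laspeyres price index uses base-period quantities as weights.
ΣP(Q2 2016)·Q(Q1 2016) = 264.45×2 + 196.74×5 + 131.48×25 = 528.9 + 983.7 + 3287 = 4799.6
ΣP(Q1 2016)·Q(Q1 2016) = 253.01×2 + 168.34×5 + 128.89×25 = 506.02 + 841.7 + 3222.25 = 4569.97
Index = 4799.6 / 4569.97 × 100 = 105.0248

105.0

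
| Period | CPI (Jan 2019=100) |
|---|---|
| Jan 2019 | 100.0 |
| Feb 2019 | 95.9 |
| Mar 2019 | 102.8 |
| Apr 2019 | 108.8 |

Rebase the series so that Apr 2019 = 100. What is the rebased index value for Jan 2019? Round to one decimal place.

91.9

Rebased(Jan 2019) = 100.0 / 108.8 × 100 = 91.9118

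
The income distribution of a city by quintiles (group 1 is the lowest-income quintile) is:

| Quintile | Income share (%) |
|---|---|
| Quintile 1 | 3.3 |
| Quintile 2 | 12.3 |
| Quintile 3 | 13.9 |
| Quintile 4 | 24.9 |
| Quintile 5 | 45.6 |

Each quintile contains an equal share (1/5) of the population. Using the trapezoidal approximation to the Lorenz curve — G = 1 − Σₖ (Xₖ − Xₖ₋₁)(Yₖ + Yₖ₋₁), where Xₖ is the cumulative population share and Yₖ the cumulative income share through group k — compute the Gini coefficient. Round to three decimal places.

Cumulative income shares Yₖ: 0.0330, 0.1560, 0.2950, 0.5440, 1.0000
Σ (Xₖ−Xₖ₋₁)(Yₖ+Yₖ₋₁) = (1/5)(0.0330+0.0000) + (1/5)(0.1560+0.0330) + (1/5)(0.2950+0.1560) + (1/5)(0.5440+0.2950) + (1/5)(1.0000+0.5440)
  = 0.0066 + 0.0378 + 0.0902 + 0.1678 + 0.3088 = 0.6112
G = 1 − 0.6112 = 0.3888

0.389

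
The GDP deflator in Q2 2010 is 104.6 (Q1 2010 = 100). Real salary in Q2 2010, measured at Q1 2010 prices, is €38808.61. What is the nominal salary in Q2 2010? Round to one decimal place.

40593.8

Nominal = Real × (Index/100) = 38808.61 × (104.6/100)
        = 38808.61 × 1.046 = 40593.8061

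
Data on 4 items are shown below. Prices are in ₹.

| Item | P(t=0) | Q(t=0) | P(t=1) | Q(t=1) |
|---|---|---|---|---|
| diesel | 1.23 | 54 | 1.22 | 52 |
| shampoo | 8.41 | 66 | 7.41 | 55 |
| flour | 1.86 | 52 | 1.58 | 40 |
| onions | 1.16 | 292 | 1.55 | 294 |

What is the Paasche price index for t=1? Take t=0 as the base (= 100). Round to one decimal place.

105.1

Paasche price index uses current-period quantities as weights.
ΣP(t=1)·Q(t=1) = 1.22×52 + 7.41×55 + 1.58×40 + 1.55×294 = 63.44 + 407.55 + 63.2 + 455.7 = 989.89
ΣP(t=0)·Q(t=1) = 1.23×52 + 8.41×55 + 1.86×40 + 1.16×294 = 63.96 + 462.55 + 74.4 + 341.04 = 941.95
Index = 989.89 / 941.95 × 100 = 105.0894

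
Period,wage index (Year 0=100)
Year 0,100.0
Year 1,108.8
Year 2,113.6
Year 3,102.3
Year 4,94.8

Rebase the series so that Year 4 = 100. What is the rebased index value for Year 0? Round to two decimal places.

Rebased(Year 0) = 100.0 / 94.8 × 100 = 105.4852

105.49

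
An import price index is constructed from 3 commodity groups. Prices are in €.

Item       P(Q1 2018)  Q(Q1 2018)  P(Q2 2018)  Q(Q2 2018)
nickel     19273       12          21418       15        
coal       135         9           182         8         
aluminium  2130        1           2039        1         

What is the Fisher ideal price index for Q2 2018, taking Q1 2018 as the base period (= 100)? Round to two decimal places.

Laspeyres component (base-period weights):
ΣP(Q2 2018)Q(Q1 2018) = 21418×12 + 182×9 + 2039×1 = 257016 + 1638 + 2039 = 260693
ΣP(Q1 2018)Q(Q1 2018) = 19273×12 + 135×9 + 2130×1 = 231276 + 1215 + 2130 = 234621
L = 260693 / 234621 × 100 = 111.1124
Paasche component (current-period weights):
ΣP(Q2 2018)Q(Q2 2018) = 21418×15 + 182×8 + 2039×1 = 321270 + 1456 + 2039 = 324765
ΣP(Q1 2018)Q(Q2 2018) = 19273×15 + 135×8 + 2130×1 = 289095 + 1080 + 2130 = 292305
P = 324765 / 292305 × 100 = 111.1048
Fisher = √(L × P) = √(111.1124 × 111.1048) = 111.1086

111.11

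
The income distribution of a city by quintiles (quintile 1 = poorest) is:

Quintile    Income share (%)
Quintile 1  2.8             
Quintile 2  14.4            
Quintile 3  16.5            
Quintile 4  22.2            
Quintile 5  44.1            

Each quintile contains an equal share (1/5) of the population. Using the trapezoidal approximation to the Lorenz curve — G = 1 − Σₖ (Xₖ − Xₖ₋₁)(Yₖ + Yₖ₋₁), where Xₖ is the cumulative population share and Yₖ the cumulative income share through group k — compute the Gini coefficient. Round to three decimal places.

0.362

Cumulative income shares Yₖ: 0.0280, 0.1720, 0.3370, 0.5590, 1.0000
Σ (Xₖ−Xₖ₋₁)(Yₖ+Yₖ₋₁) = (1/5)(0.0280+0.0000) + (1/5)(0.1720+0.0280) + (1/5)(0.3370+0.1720) + (1/5)(0.5590+0.3370) + (1/5)(1.0000+0.5590)
  = 0.0056 + 0.0400 + 0.1018 + 0.1792 + 0.3118 = 0.6384
G = 1 − 0.6384 = 0.3616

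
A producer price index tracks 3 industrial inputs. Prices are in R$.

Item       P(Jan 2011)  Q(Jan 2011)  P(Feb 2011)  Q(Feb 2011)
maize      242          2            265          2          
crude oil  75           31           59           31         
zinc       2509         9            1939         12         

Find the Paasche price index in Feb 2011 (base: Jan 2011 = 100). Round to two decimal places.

Paasche price index uses current-period quantities as weights.
ΣP(Feb 2011)·Q(Feb 2011) = 265×2 + 59×31 + 1939×12 = 530 + 1829 + 23268 = 25627
ΣP(Jan 2011)·Q(Feb 2011) = 242×2 + 75×31 + 2509×12 = 484 + 2325 + 30108 = 32917
Index = 25627 / 32917 × 100 = 77.8534

77.85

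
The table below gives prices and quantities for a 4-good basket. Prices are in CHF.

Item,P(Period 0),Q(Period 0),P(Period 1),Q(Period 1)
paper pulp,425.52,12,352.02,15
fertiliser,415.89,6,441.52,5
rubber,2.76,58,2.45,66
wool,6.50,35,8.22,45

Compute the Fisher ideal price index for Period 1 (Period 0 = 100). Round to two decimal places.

Laspeyres component (base-period weights):
ΣP(Period 1)Q(Period 0) = 352.02×12 + 441.52×6 + 2.45×58 + 8.22×35 = 4224.24 + 2649.12 + 142.1 + 287.7 = 7303.16
ΣP(Period 0)Q(Period 0) = 425.52×12 + 415.89×6 + 2.76×58 + 6.50×35 = 5106.24 + 2495.34 + 160.08 + 227.5 = 7989.16
L = 7303.16 / 7989.16 × 100 = 91.4134
Paasche component (current-period weights):
ΣP(Period 1)Q(Period 1) = 352.02×15 + 441.52×5 + 2.45×66 + 8.22×45 = 5280.3 + 2207.6 + 161.7 + 369.9 = 8019.5
ΣP(Period 0)Q(Period 1) = 425.52×15 + 415.89×5 + 2.76×66 + 6.50×45 = 6382.8 + 2079.45 + 182.16 + 292.5 = 8936.91
P = 8019.5 / 8936.91 × 100 = 89.7346
Fisher = √(L × P) = √(91.4134 × 89.7346) = 90.5701

90.57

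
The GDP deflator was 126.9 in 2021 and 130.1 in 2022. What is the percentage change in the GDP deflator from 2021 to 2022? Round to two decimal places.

Change = (130.1 − 126.9) / 126.9 × 100
       = 3.2 / 126.9 × 100 = 2.5217%

2.52%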